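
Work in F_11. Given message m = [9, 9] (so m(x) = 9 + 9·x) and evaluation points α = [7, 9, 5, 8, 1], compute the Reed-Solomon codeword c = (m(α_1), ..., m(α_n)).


c = [6, 2, 10, 4, 7]

Message polynomial: m(x) = 9 + 9·x (mod 11).
For each evaluation point α_i, compute m(α_i) mod 11:
  α_1 = 7: Horner steps 9 → 6, so m(7) = 6.
  α_2 = 9: Horner steps 9 → 2, so m(9) = 2.
  α_3 = 5: Horner steps 9 → 10, so m(5) = 10.
  α_4 = 8: Horner steps 9 → 4, so m(8) = 4.
  α_5 = 1: Horner steps 9 → 7, so m(1) = 7.
Codeword c = [6, 2, 10, 4, 7] ∈ F_11^5.


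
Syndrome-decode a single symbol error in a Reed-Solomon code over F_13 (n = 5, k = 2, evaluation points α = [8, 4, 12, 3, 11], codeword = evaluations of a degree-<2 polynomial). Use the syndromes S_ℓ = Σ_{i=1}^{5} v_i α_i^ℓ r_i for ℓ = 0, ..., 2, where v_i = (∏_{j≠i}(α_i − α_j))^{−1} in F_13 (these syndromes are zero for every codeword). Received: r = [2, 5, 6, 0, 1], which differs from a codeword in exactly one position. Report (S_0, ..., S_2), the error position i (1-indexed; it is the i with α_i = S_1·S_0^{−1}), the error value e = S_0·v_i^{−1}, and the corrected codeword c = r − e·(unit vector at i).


S = (7, 4, 6), error at position 1, error magnitude e = 3, c = [12, 5, 6, 0, 1].

Step 1: column multipliers v_i = (∏_{j≠i}(α_i − α_j))^{−1} mod 13.
  i = 1 (α = 8): (8−4)(8−12)(8−3)(8−11) = 4·(−4)·5·(−3) = 240 ≡ 6, so v_1 = 6^{−1} = 11 (mod 13).
  i = 2 (α = 4): (4−8)(4−12)(4−3)(4−11) = (−4)·(−8)·1·(−7) = −224 ≡ 10, so v_2 = 10^{−1} = 4 (mod 13).
  i = 3 (α = 12): (12−8)(12−4)(12−3)(12−11) = 4·8·9·1 = 288 ≡ 2, so v_3 = 2^{−1} = 7 (mod 13).
  i = 4 (α = 3): (3−8)(3−4)(3−12)(3−11) = (−5)·(−1)·(−9)·(−8) = 360 ≡ 9, so v_4 = 9^{−1} = 3 (mod 13).
  i = 5 (α = 11): (11−8)(11−4)(11−12)(11−3) = 3·7·(−1)·8 = −168 ≡ 1, so v_5 = 1^{−1} = 1 (mod 13).
  v = [11, 4, 7, 3, 1].
Step 2: syndromes of r = [2, 5, 6, 0, 1] (all sums mod 13).
  S_0 = Σ v_i r_i = 11·2 + 4·5 + 7·6 + 3·0 + 1·1 = 85 ≡ 7.
  S_1 = Σ v_i α_i r_i = 11·8·2 + 4·4·5 + 7·12·6 + 3·3·0 + 1·11·1 = 771 ≡ 4.
  α_i^2 mod 13 = [12, 3, 1, 9, 4].
  S_2 = Σ v_i α_i^2 r_i = 11·12·2 + 4·3·5 + 7·1·6 + 3·9·0 + 1·4·1 = 370 ≡ 6.
  S = (7, 4, 6) ≠ 0, so r is not a codeword (an error is present).
Step 3: locate the error. For a single error e at position i, S_ℓ = v_i·e·α_i^ℓ, so α_err = S_1/S_0.
  S_0^{−1} = 7^{−1} = 2 (mod 13), so α_err = 4·2 = 8 ≡ 8 = α_1. Error position i = 1.
  Consistency check: S_2/S_1 = 6·10 = 60 ≡ 8 = α_err ✓ (single-error assumption holds).
Step 4: error magnitude e = S_0/v_1 = S_0·∏_{j≠1}(α_1 − α_j) = 7·6 = 42 ≡ 3 (mod 13).
Step 5: correct position 1: c_1 = r_1 − e = 2 − 3 ≡ 12 (mod 13). Hence c = [12, 5, 6, 0, 1].
  Check: interpolating c through the α_i gives m(x) = 11 + 5·x (degree < 2) with m(α_i) = c_i for every i, so c is indeed a codeword.


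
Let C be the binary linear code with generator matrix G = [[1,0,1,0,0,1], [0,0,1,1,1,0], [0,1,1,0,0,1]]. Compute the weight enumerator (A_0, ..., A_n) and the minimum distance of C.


Weight distribution: A_0 = 1, A_2 = 1, A_3 = 3, A_4 = 2, A_5 = 1. Minimum distance d = 2.

Enumerate all 2^3 = 8 messages m ∈ F_2^3.
For each, compute codeword c = mG in F_2^6, then tally its weight.
  m = 000 → c = 000000, weight = 0.
  m = 100 → c = 101001, weight = 3.
  m = 010 → c = 001110, weight = 3.
  m = 110 → c = 100111, weight = 4.
  m = 001 → c = 011001, weight = 3.
  m = 101 → c = 110000, weight = 2.
  m = 011 → c = 010111, weight = 4.
  m = 111 → c = 111110, weight = 5.
Tally weights:
  weight 0: 1 codewords.
  weight 2: 1 codewords.
  weight 3: 3 codewords.
  weight 4: 2 codewords.
  weight 5: 1 codewords.
Minimum distance d = smallest w > 0 with A_w > 0 = 2.
Sanity: Σ A_w = 8 = 2^3 = 8 ✓.


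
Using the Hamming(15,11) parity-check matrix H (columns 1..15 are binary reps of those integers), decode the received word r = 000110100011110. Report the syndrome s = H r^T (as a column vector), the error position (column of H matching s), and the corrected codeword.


s = (0, 0, 1, 0)^T, error position = 2, corrected codeword c = 010110100011110

Compute s = H r^T mod 2 one row at a time:
  s_1 = 0 + 0 + 0 + 1 + 1 + 1 + 1 + 0 = 4 ≡ 0 (mod 2).
  s_2 = 1 + 1 + 0 + 1 + 1 + 1 + 1 + 0 = 6 ≡ 0 (mod 2).
  s_3 = 0 + 0 + 0 + 1 + 0 + 1 + 1 + 0 = 3 ≡ 1 (mod 2).
  s_4 = 0 + 0 + 1 + 1 + 0 + 1 + 1 + 0 = 4 ≡ 0 (mod 2).
s = (0, 0, 1, 0)^T — this equals column 2 of H (binary 0010), so error is at position 2.
Correct: flip bit 2 of r = 000110100011110 to get c = 010110100011110.


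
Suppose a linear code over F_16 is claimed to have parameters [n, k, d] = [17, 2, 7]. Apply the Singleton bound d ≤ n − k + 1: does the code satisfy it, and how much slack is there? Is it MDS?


Singleton RHS = n − k + 1 = 16, slack = 9, bound satisfied, not MDS.

Singleton bound: d ≤ n − k + 1.
Here n = 17, k = 2, so n − k + 1 = 16.
Given d = 7, check d ≤ 16: YES.
Slack = (n − k + 1) − d = 9.
The code is NOT MDS (slack = 9 > 0).
Description: the claimed parameters are [17, 2, 7]_16; such a code would be non-MDS.


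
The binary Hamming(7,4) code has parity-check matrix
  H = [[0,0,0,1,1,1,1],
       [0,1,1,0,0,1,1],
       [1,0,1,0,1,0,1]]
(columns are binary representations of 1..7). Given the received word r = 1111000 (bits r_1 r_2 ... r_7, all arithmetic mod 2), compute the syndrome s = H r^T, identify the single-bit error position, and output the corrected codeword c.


s = (1, 0, 0)^T, error position = 4, corrected codeword c = 1110000

Compute s = H r^T mod 2 one row at a time:
  s_1 = 1 + 0 + 0 + 0 = 1 ≡ 1 (mod 2).
  s_2 = 1 + 1 + 0 + 0 = 2 ≡ 0 (mod 2).
  s_3 = 1 + 1 + 0 + 0 = 2 ≡ 0 (mod 2).
s = (1, 0, 0)^T — this equals column 4 of H (binary 100), so error is at position 4.
Correct: flip bit 4 of r = 1111000 to get c = 1110000.


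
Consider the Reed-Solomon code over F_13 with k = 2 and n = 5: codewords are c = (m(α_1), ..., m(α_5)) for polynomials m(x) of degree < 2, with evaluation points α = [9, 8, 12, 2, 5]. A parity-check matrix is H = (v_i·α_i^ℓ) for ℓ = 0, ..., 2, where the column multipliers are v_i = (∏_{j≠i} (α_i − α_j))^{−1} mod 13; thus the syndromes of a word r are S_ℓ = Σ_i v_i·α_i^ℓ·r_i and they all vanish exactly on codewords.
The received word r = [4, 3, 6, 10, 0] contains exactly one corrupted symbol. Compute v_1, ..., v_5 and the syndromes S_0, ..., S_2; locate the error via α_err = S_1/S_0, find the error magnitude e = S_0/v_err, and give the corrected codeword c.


S = (8, 5, 8), error at position 3, error magnitude e = 12, c = [4, 3, 7, 10, 0].

Step 1: column multipliers v_i = (∏_{j≠i}(α_i − α_j))^{−1} mod 13.
  i = 1 (α = 9): (9−8)(9−12)(9−2)(9−5) = 1·(−3)·7·4 = −84 ≡ 7, so v_1 = 7^{−1} = 2 (mod 13).
  i = 2 (α = 8): (8−9)(8−12)(8−2)(8−5) = (−1)·(−4)·6·3 = 72 ≡ 7, so v_2 = 7^{−1} = 2 (mod 13).
  i = 3 (α = 12): (12−9)(12−8)(12−2)(12−5) = 3·4·10·7 = 840 ≡ 8, so v_3 = 8^{−1} = 5 (mod 13).
  i = 4 (α = 2): (2−9)(2−8)(2−12)(2−5) = (−7)·(−6)·(−10)·(−3) = 1260 ≡ 12, so v_4 = 12^{−1} = 12 (mod 13).
  i = 5 (α = 5): (5−9)(5−8)(5−12)(5−2) = (−4)·(−3)·(−7)·3 = −252 ≡ 8, so v_5 = 8^{−1} = 5 (mod 13).
  v = [2, 2, 5, 12, 5].
Step 2: syndromes of r = [4, 3, 6, 10, 0] (all sums mod 13).
  S_0 = Σ v_i r_i = 2·4 + 2·3 + 5·6 + 12·10 + 5·0 = 164 ≡ 8.
  S_1 = Σ v_i α_i r_i = 2·9·4 + 2·8·3 + 5·12·6 + 12·2·10 + 5·5·0 = 720 ≡ 5.
  α_i^2 mod 13 = [3, 12, 1, 4, 12].
  S_2 = Σ v_i α_i^2 r_i = 2·3·4 + 2·12·3 + 5·1·6 + 12·4·10 + 5·12·0 = 606 ≡ 8.
  S = (8, 5, 8) ≠ 0, so r is not a codeword (an error is present).
Step 3: locate the error. For a single error e at position i, S_ℓ = v_i·e·α_i^ℓ, so α_err = S_1/S_0.
  S_0^{−1} = 8^{−1} = 5 (mod 13), so α_err = 5·5 = 25 ≡ 12 = α_3. Error position i = 3.
  Consistency check: S_2/S_1 = 8·8 = 64 ≡ 12 = α_err ✓ (single-error assumption holds).
Step 4: error magnitude e = S_0/v_3 = S_0·∏_{j≠3}(α_3 − α_j) = 8·8 = 64 ≡ 12 (mod 13).
Step 5: correct position 3: c_3 = r_3 − e = 6 − 12 ≡ 7 (mod 13). Hence c = [4, 3, 7, 10, 0].
  Check: interpolating c through the α_i gives m(x) = 8 + 1·x (degree < 2) with m(α_i) = c_i for every i, so c is indeed a codeword.


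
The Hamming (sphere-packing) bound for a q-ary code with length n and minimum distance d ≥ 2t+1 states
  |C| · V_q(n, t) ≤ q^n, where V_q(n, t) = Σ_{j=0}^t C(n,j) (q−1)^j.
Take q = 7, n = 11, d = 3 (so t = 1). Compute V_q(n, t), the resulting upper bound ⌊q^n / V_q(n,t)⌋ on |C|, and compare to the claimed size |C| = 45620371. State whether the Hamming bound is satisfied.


V_q(n, t) = 67, q^n = 1977326743, Hamming bound = 29512339, |C| = 45620371 > bound (violated).

Step 1: Compute V_q(n, t) = Σ_{j=0}^1 C(n, j) (q−1)^j.
  j = 0: C(11,0)·(6)^0 = 1·1 = 1.
  j = 1: C(11,1)·(6)^1 = 11·6 = 66.
  V_q(n, t) = 1 + 66 = 67.
Step 2: q^n = 7^11 = 1977326743.
Step 3: Hamming bound ⌊q^n / V_q(n,t)⌋ = ⌊1977326743/67⌋ = 29512339.
Step 4: Compare |C| = 45620371 to 29512339: violated.
The claimed |C| lies above the Hamming bound, so no 7-ary code of length 11 with d ≥ 3 can have 45620371 codewords.


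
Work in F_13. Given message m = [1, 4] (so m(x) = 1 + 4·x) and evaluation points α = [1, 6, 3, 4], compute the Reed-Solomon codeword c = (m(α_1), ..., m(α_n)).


c = [5, 12, 0, 4]

Message polynomial: m(x) = 1 + 4·x (mod 13).
For each evaluation point α_i, compute m(α_i) mod 13:
  α_1 = 1: Horner steps 4 → 5, so m(1) = 5.
  α_2 = 6: Horner steps 4 → 12, so m(6) = 12.
  α_3 = 3: Horner steps 4 → 0, so m(3) = 0.
  α_4 = 4: Horner steps 4 → 4, so m(4) = 4.
Codeword c = [5, 12, 0, 4] ∈ F_13^4.


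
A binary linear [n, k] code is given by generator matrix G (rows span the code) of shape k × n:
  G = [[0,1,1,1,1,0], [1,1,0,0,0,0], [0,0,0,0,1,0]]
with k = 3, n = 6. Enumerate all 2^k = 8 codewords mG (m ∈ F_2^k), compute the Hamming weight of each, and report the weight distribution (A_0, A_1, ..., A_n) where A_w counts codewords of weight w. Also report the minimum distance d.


Weight distribution: A_0 = 1, A_1 = 1, A_2 = 1, A_3 = 3, A_4 = 2. Minimum distance d = 1.

Enumerate all 2^3 = 8 messages m ∈ F_2^3.
For each, compute codeword c = mG in F_2^6, then tally its weight.
  m = 000 → c = 000000, weight = 0.
  m = 100 → c = 011110, weight = 4.
  m = 010 → c = 110000, weight = 2.
  m = 110 → c = 101110, weight = 4.
  m = 001 → c = 000010, weight = 1.
  m = 101 → c = 011100, weight = 3.
  m = 011 → c = 110010, weight = 3.
  m = 111 → c = 101100, weight = 3.
Tally weights:
  weight 0: 1 codewords.
  weight 1: 1 codewords.
  weight 2: 1 codewords.
  weight 3: 3 codewords.
  weight 4: 2 codewords.
Minimum distance d = smallest w > 0 with A_w > 0 = 1.
Sanity: Σ A_w = 8 = 2^3 = 8 ✓.


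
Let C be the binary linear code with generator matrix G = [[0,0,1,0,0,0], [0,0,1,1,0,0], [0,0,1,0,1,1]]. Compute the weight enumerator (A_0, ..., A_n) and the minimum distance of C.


Weight distribution: A_0 = 1, A_1 = 2, A_2 = 2, A_3 = 2, A_4 = 1. Minimum distance d = 1.

Enumerate all 2^3 = 8 messages m ∈ F_2^3.
For each, compute codeword c = mG in F_2^6, then tally its weight.
  m = 000 → c = 000000, weight = 0.
  m = 100 → c = 001000, weight = 1.
  m = 010 → c = 001100, weight = 2.
  m = 110 → c = 000100, weight = 1.
  m = 001 → c = 001011, weight = 3.
  m = 101 → c = 000011, weight = 2.
  m = 011 → c = 000111, weight = 3.
  m = 111 → c = 001111, weight = 4.
Tally weights:
  weight 0: 1 codewords.
  weight 1: 2 codewords.
  weight 2: 2 codewords.
  weight 3: 2 codewords.
  weight 4: 1 codewords.
Minimum distance d = smallest w > 0 with A_w > 0 = 1.
Sanity: Σ A_w = 8 = 2^3 = 8 ✓.


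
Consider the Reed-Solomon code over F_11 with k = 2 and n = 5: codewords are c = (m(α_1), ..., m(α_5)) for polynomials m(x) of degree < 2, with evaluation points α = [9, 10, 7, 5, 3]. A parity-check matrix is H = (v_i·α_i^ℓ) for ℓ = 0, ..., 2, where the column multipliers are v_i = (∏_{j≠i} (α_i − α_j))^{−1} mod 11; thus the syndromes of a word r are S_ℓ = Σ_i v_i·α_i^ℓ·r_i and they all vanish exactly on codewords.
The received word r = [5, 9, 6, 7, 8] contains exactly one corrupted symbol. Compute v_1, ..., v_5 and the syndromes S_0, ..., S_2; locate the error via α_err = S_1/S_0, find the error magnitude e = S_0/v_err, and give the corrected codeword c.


S = (9, 2, 9), error at position 2, error magnitude e = 10, c = [5, 10, 6, 7, 8].

Step 1: column multipliers v_i = (∏_{j≠i}(α_i − α_j))^{−1} mod 11.
  i = 1 (α = 9): (9−10)(9−7)(9−5)(9−3) = (−1)·2·4·6 = −48 ≡ 7, so v_1 = 7^{−1} = 8 (mod 11).
  i = 2 (α = 10): (10−9)(10−7)(10−5)(10−3) = 1·3·5·7 = 105 ≡ 6, so v_2 = 6^{−1} = 2 (mod 11).
  i = 3 (α = 7): (7−9)(7−10)(7−5)(7−3) = (−2)·(−3)·2·4 = 48 ≡ 4, so v_3 = 4^{−1} = 3 (mod 11).
  i = 4 (α = 5): (5−9)(5−10)(5−7)(5−3) = (−4)·(−5)·(−2)·2 = −80 ≡ 8, so v_4 = 8^{−1} = 7 (mod 11).
  i = 5 (α = 3): (3−9)(3−10)(3−7)(3−5) = (−6)·(−7)·(−4)·(−2) = 336 ≡ 6, so v_5 = 6^{−1} = 2 (mod 11).
  v = [8, 2, 3, 7, 2].
Step 2: syndromes of r = [5, 9, 6, 7, 8] (all sums mod 11).
  S_0 = Σ v_i r_i = 8·5 + 2·9 + 3·6 + 7·7 + 2·8 = 141 ≡ 9.
  S_1 = Σ v_i α_i r_i = 8·9·5 + 2·10·9 + 3·7·6 + 7·5·7 + 2·3·8 = 959 ≡ 2.
  α_i^2 mod 11 = [4, 1, 5, 3, 9].
  S_2 = Σ v_i α_i^2 r_i = 8·4·5 + 2·1·9 + 3·5·6 + 7·3·7 + 2·9·8 = 559 ≡ 9.
  S = (9, 2, 9) ≠ 0, so r is not a codeword (an error is present).
Step 3: locate the error. For a single error e at position i, S_ℓ = v_i·e·α_i^ℓ, so α_err = S_1/S_0.
  S_0^{−1} = 9^{−1} = 5 (mod 11), so α_err = 2·5 = 10 ≡ 10 = α_2. Error position i = 2.
  Consistency check: S_2/S_1 = 9·6 = 54 ≡ 10 = α_err ✓ (single-error assumption holds).
Step 4: error magnitude e = S_0/v_2 = S_0·∏_{j≠2}(α_2 − α_j) = 9·6 = 54 ≡ 10 (mod 11).
Step 5: correct position 2: c_2 = r_2 − e = 9 − 10 ≡ 10 (mod 11). Hence c = [5, 10, 6, 7, 8].
  Check: interpolating c through the α_i gives m(x) = 4 + 5·x (degree < 2) with m(α_i) = c_i for every i, so c is indeed a codeword.


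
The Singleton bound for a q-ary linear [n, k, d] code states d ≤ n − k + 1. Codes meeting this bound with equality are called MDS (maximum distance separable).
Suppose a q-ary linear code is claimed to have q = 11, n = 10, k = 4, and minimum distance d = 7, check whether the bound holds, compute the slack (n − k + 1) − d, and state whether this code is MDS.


Singleton RHS = n − k + 1 = 7, slack = 0, bound satisfied, MDS.

Singleton bound: d ≤ n − k + 1.
Here n = 10, k = 4, so n − k + 1 = 7.
Given d = 7, check d ≤ 7: YES.
Slack = (n − k + 1) − d = 0.
The code is MDS (slack = 0).
Description: the claimed parameters are [10, 4, 7]_11; such a code would be MDS (meets Singleton bound).


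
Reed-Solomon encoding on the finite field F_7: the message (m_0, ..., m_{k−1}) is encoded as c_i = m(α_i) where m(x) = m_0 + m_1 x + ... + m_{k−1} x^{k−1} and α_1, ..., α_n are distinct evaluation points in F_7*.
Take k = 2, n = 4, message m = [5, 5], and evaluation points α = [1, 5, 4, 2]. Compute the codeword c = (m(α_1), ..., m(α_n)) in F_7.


c = [3, 2, 4, 1]

Message polynomial: m(x) = 5 + 5·x (mod 7).
For each evaluation point α_i, compute m(α_i) mod 7:
  α_1 = 1: Horner steps 5 → 3, so m(1) = 3.
  α_2 = 5: Horner steps 5 → 2, so m(5) = 2.
  α_3 = 4: Horner steps 5 → 4, so m(4) = 4.
  α_4 = 2: Horner steps 5 → 1, so m(2) = 1.
Codeword c = [3, 2, 4, 1] ∈ F_7^4.


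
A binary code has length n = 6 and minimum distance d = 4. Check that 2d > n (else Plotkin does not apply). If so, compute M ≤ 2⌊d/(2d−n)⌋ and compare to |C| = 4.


Plotkin bound M ≤ 4; given |C| = 4 ≤ bound (satisfied).

Check applicability: 2d = 8, n = 6.
2d − n = 2 > 0, so Plotkin applies.
Compute d/(2d−n) = 4/2 ≈ 2.0000.
⌊d/(2d−n)⌋ = 2.
Plotkin bound: M ≤ 2·2 = 4.
Given |C| = 4, check: satisfied.
This |C| is at the Plotkin bound.


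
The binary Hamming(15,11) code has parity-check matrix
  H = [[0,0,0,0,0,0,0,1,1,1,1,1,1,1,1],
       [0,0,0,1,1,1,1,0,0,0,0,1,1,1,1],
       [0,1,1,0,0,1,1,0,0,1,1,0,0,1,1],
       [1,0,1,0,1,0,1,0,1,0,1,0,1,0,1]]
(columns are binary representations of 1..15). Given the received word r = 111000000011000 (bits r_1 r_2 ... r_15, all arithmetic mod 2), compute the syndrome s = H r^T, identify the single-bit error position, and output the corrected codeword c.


s = (0, 1, 1, 1)^T, error position = 7, corrected codeword c = 111000100011000

Compute s = H r^T mod 2 one row at a time:
  s_1 = 0 + 0 + 0 + 1 + 1 + 0 + 0 + 0 = 2 ≡ 0 (mod 2).
  s_2 = 0 + 0 + 0 + 0 + 1 + 0 + 0 + 0 = 1 ≡ 1 (mod 2).
  s_3 = 1 + 1 + 0 + 0 + 0 + 1 + 0 + 0 = 3 ≡ 1 (mod 2).
  s_4 = 1 + 1 + 0 + 0 + 0 + 1 + 0 + 0 = 3 ≡ 1 (mod 2).
s = (0, 1, 1, 1)^T — this equals column 7 of H (binary 0111), so error is at position 7.
Correct: flip bit 7 of r = 111000000011000 to get c = 111000100011000.


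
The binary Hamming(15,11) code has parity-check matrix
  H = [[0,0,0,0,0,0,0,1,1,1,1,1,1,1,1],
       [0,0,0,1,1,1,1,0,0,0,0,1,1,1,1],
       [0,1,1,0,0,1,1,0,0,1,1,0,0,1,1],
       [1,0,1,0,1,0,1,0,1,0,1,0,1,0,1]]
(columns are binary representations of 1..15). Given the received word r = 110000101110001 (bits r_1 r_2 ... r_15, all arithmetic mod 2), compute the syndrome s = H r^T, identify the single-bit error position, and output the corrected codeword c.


s = (0, 0, 1, 1)^T, error position = 3, corrected codeword c = 111000101110001

Compute s = H r^T mod 2 one row at a time:
  s_1 = 0 + 1 + 1 + 1 + 0 + 0 + 0 + 1 = 4 ≡ 0 (mod 2).
  s_2 = 0 + 0 + 0 + 1 + 0 + 0 + 0 + 1 = 2 ≡ 0 (mod 2).
  s_3 = 1 + 0 + 0 + 1 + 1 + 1 + 0 + 1 = 5 ≡ 1 (mod 2).
  s_4 = 1 + 0 + 0 + 1 + 1 + 1 + 0 + 1 = 5 ≡ 1 (mod 2).
s = (0, 0, 1, 1)^T — this equals column 3 of H (binary 0011), so error is at position 3.
Correct: flip bit 3 of r = 110000101110001 to get c = 111000101110001.


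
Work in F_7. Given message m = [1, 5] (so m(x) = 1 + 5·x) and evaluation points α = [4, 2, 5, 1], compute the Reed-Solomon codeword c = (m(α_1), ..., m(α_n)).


c = [0, 4, 5, 6]

Message polynomial: m(x) = 1 + 5·x (mod 7).
For each evaluation point α_i, compute m(α_i) mod 7:
  α_1 = 4: Horner steps 5 → 0, so m(4) = 0.
  α_2 = 2: Horner steps 5 → 4, so m(2) = 4.
  α_3 = 5: Horner steps 5 → 5, so m(5) = 5.
  α_4 = 1: Horner steps 5 → 6, so m(1) = 6.
Codeword c = [0, 4, 5, 6] ∈ F_7^4.


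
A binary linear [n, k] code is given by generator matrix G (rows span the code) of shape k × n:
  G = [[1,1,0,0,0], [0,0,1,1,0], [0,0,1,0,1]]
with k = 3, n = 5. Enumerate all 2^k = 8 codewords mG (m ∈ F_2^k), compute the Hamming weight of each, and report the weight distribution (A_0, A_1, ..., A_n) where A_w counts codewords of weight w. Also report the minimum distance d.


Weight distribution: A_0 = 1, A_2 = 4, A_4 = 3. Minimum distance d = 2.

Enumerate all 2^3 = 8 messages m ∈ F_2^3.
For each, compute codeword c = mG in F_2^5, then tally its weight.
  m = 000 → c = 00000, weight = 0.
  m = 100 → c = 11000, weight = 2.
  m = 010 → c = 00110, weight = 2.
  m = 110 → c = 11110, weight = 4.
  m = 001 → c = 00101, weight = 2.
  m = 101 → c = 11101, weight = 4.
  m = 011 → c = 00011, weight = 2.
  m = 111 → c = 11011, weight = 4.
Tally weights:
  weight 0: 1 codewords.
  weight 2: 4 codewords.
  weight 4: 3 codewords.
Minimum distance d = smallest w > 0 with A_w > 0 = 2.
Sanity: Σ A_w = 8 = 2^3 = 8 ✓.


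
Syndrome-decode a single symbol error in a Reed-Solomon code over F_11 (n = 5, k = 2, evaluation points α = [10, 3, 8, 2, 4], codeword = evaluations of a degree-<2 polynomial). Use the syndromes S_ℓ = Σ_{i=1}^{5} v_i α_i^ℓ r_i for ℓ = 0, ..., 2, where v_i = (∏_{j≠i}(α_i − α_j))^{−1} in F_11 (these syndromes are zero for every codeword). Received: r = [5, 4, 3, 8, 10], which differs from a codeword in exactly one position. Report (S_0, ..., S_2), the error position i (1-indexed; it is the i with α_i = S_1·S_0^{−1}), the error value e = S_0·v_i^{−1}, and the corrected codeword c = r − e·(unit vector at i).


S = (8, 2, 6), error at position 2, error magnitude e = 6, c = [5, 9, 3, 8, 10].

Step 1: column multipliers v_i = (∏_{j≠i}(α_i − α_j))^{−1} mod 11.
  i = 1 (α = 10): (10−3)(10−8)(10−2)(10−4) = 7·2·8·6 = 672 ≡ 1, so v_1 = 1^{−1} = 1 (mod 11).
  i = 2 (α = 3): (3−10)(3−8)(3−2)(3−4) = (−7)·(−5)·1·(−1) = −35 ≡ 9, so v_2 = 9^{−1} = 5 (mod 11).
  i = 3 (α = 8): (8−10)(8−3)(8−2)(8−4) = (−2)·5·6·4 = −240 ≡ 2, so v_3 = 2^{−1} = 6 (mod 11).
  i = 4 (α = 2): (2−10)(2−3)(2−8)(2−4) = (−8)·(−1)·(−6)·(−2) = 96 ≡ 8, so v_4 = 8^{−1} = 7 (mod 11).
  i = 5 (α = 4): (4−10)(4−3)(4−8)(4−2) = (−6)·1·(−4)·2 = 48 ≡ 4, so v_5 = 4^{−1} = 3 (mod 11).
  v = [1, 5, 6, 7, 3].
Step 2: syndromes of r = [5, 4, 3, 8, 10] (all sums mod 11).
  S_0 = Σ v_i r_i = 1·5 + 5·4 + 6·3 + 7·8 + 3·10 = 129 ≡ 8.
  S_1 = Σ v_i α_i r_i = 1·10·5 + 5·3·4 + 6·8·3 + 7·2·8 + 3·4·10 = 486 ≡ 2.
  α_i^2 mod 11 = [1, 9, 9, 4, 5].
  S_2 = Σ v_i α_i^2 r_i = 1·1·5 + 5·9·4 + 6·9·3 + 7·4·8 + 3·5·10 = 721 ≡ 6.
  S = (8, 2, 6) ≠ 0, so r is not a codeword (an error is present).
Step 3: locate the error. For a single error e at position i, S_ℓ = v_i·e·α_i^ℓ, so α_err = S_1/S_0.
  S_0^{−1} = 8^{−1} = 7 (mod 11), so α_err = 2·7 = 14 ≡ 3 = α_2. Error position i = 2.
  Consistency check: S_2/S_1 = 6·6 = 36 ≡ 3 = α_err ✓ (single-error assumption holds).
Step 4: error magnitude e = S_0/v_2 = S_0·∏_{j≠2}(α_2 − α_j) = 8·9 = 72 ≡ 6 (mod 11).
Step 5: correct position 2: c_2 = r_2 − e = 4 − 6 ≡ 9 (mod 11). Hence c = [5, 9, 3, 8, 10].
  Check: interpolating c through the α_i gives m(x) = 6 + 1·x (degree < 2) with m(α_i) = c_i for every i, so c is indeed a codeword.


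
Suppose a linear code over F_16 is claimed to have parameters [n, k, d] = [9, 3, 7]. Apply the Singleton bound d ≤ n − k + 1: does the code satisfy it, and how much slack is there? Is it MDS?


Singleton RHS = n − k + 1 = 7, slack = 0, bound satisfied, MDS.

Singleton bound: d ≤ n − k + 1.
Here n = 9, k = 3, so n − k + 1 = 7.
Given d = 7, check d ≤ 7: YES.
Slack = (n − k + 1) − d = 0.
The code is MDS (slack = 0).
Description: the claimed parameters are [9, 3, 7]_16; such a code would be MDS (meets Singleton bound).


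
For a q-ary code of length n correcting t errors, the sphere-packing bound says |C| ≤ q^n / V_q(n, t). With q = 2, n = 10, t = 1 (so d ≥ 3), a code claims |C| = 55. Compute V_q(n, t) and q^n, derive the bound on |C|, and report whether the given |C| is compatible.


V_q(n, t) = 11, q^n = 1024, Hamming bound = 93, |C| = 55 ≤ bound (satisfied).

Step 1: Compute V_q(n, t) = Σ_{j=0}^1 C(n, j) (q−1)^j.
  j = 0: C(10,0)·(1)^0 = 1·1 = 1.
  j = 1: C(10,1)·(1)^1 = 10·1 = 10.
  V_q(n, t) = 1 + 10 = 11.
Step 2: q^n = 2^10 = 1024.
Step 3: Hamming bound ⌊q^n / V_q(n,t)⌋ = ⌊1024/11⌋ = 93.
Step 4: Compare |C| = 55 to 93: satisfied.
The claimed |C| lies below the Hamming bound.


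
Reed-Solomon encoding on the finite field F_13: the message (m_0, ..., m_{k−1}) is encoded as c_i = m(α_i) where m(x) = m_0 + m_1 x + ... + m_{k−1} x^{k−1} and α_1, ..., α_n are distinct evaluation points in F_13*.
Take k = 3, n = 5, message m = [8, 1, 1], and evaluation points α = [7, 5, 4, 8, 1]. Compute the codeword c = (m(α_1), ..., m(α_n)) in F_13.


c = [12, 12, 2, 2, 10]

Message polynomial: m(x) = 8 + 1·x + 1·x^2 (mod 13).
For each evaluation point α_i, compute m(α_i) mod 13:
  α_1 = 7: Horner steps 1 → 8 → 12, so m(7) = 12.
  α_2 = 5: Horner steps 1 → 6 → 12, so m(5) = 12.
  α_3 = 4: Horner steps 1 → 5 → 2, so m(4) = 2.
  α_4 = 8: Horner steps 1 → 9 → 2, so m(8) = 2.
  α_5 = 1: Horner steps 1 → 2 → 10, so m(1) = 10.
Codeword c = [12, 12, 2, 2, 10] ∈ F_13^5.


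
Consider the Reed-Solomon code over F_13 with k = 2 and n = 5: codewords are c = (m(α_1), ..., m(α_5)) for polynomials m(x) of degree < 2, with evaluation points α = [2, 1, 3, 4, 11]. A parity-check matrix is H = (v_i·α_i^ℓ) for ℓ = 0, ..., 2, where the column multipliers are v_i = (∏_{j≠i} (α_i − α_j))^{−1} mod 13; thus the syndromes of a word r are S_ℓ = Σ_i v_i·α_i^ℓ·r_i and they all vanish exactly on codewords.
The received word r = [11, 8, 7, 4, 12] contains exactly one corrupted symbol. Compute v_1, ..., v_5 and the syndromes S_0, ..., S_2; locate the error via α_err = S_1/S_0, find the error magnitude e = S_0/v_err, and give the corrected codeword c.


S = (2, 6, 5), error at position 3, error magnitude e = 6, c = [11, 8, 1, 4, 12].

Step 1: column multipliers v_i = (∏_{j≠i}(α_i − α_j))^{−1} mod 13.
  i = 1 (α = 2): (2−1)(2−3)(2−4)(2−11) = 1·(−1)·(−2)·(−9) = −18 ≡ 8, so v_1 = 8^{−1} = 5 (mod 13).
  i = 2 (α = 1): (1−2)(1−3)(1−4)(1−11) = (−1)·(−2)·(−3)·(−10) = 60 ≡ 8, so v_2 = 8^{−1} = 5 (mod 13).
  i = 3 (α = 3): (3−2)(3−1)(3−4)(3−11) = 1·2·(−1)·(−8) = 16 ≡ 3, so v_3 = 3^{−1} = 9 (mod 13).
  i = 4 (α = 4): (4−2)(4−1)(4−3)(4−11) = 2·3·1·(−7) = −42 ≡ 10, so v_4 = 10^{−1} = 4 (mod 13).
  i = 5 (α = 11): (11−2)(11−1)(11−3)(11−4) = 9·10·8·7 = 5040 ≡ 9, so v_5 = 9^{−1} = 3 (mod 13).
  v = [5, 5, 9, 4, 3].
Step 2: syndromes of r = [11, 8, 7, 4, 12] (all sums mod 13).
  S_0 = Σ v_i r_i = 5·11 + 5·8 + 9·7 + 4·4 + 3·12 = 210 ≡ 2.
  S_1 = Σ v_i α_i r_i = 5·2·11 + 5·1·8 + 9·3·7 + 4·4·4 + 3·11·12 = 799 ≡ 6.
  α_i^2 mod 13 = [4, 1, 9, 3, 4].
  S_2 = Σ v_i α_i^2 r_i = 5·4·11 + 5·1·8 + 9·9·7 + 4·3·4 + 3·4·12 = 1019 ≡ 5.
  S = (2, 6, 5) ≠ 0, so r is not a codeword (an error is present).
Step 3: locate the error. For a single error e at position i, S_ℓ = v_i·e·α_i^ℓ, so α_err = S_1/S_0.
  S_0^{−1} = 2^{−1} = 7 (mod 13), so α_err = 6·7 = 42 ≡ 3 = α_3. Error position i = 3.
  Consistency check: S_2/S_1 = 5·11 = 55 ≡ 3 = α_err ✓ (single-error assumption holds).
Step 4: error magnitude e = S_0/v_3 = S_0·∏_{j≠3}(α_3 − α_j) = 2·3 = 6 ≡ 6 (mod 13).
Step 5: correct position 3: c_3 = r_3 − e = 7 − 6 ≡ 1 (mod 13). Hence c = [11, 8, 1, 4, 12].
  Check: interpolating c through the α_i gives m(x) = 5 + 3·x (degree < 2) with m(α_i) = c_i for every i, so c is indeed a codeword.


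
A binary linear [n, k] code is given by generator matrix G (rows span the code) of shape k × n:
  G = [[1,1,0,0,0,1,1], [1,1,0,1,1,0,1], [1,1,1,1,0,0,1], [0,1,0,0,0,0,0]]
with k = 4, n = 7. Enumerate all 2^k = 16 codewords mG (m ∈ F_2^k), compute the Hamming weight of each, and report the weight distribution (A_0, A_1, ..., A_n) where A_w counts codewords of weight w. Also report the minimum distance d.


Weight distribution: A_0 = 1, A_1 = 1, A_2 = 1, A_3 = 4, A_4 = 5, A_5 = 3, A_6 = 1. Minimum distance d = 1.

Enumerate all 2^4 = 16 messages m ∈ F_2^4.
For each, compute codeword c = mG in F_2^7, then tally its weight.
  m = 0000 → c = 0000000, weight = 0.
  m = 1000 → c = 1100011, weight = 4.
  m = 0100 → c = 1101101, weight = 5.
  m = 1100 → c = 0001110, weight = 3.
  m = 0010 → c = 1111001, weight = 5.
  m = 1010 → c = 0011010, weight = 3.
  m = 0110 → c = 0010100, weight = 2.
  m = 1110 → c = 1110111, weight = 6.
  m = 0001 → c = 0100000, weight = 1.
  m = 1001 → c = 1000011, weight = 3.
  m = 0101 → c = 1001101, weight = 4.
  m = 1101 → c = 0101110, weight = 4.
  m = 0011 → c = 1011001, weight = 4.
  m = 1011 → c = 0111010, weight = 4.
  m = 0111 → c = 0110100, weight = 3.
  m = 1111 → c = 1010111, weight = 5.
Tally weights:
  weight 0: 1 codewords.
  weight 1: 1 codewords.
  weight 2: 1 codewords.
  weight 3: 4 codewords.
  weight 4: 5 codewords.
  weight 5: 3 codewords.
  weight 6: 1 codewords.
Minimum distance d = smallest w > 0 with A_w > 0 = 1.
Sanity: Σ A_w = 16 = 2^4 = 16 ✓.


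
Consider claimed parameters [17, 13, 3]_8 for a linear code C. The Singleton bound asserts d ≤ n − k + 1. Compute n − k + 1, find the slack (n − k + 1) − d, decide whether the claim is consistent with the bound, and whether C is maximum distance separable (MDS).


Singleton RHS = n − k + 1 = 5, slack = 2, bound satisfied, not MDS.

Singleton bound: d ≤ n − k + 1.
Here n = 17, k = 13, so n − k + 1 = 5.
Given d = 3, check d ≤ 5: YES.
Slack = (n − k + 1) − d = 2.
The code is NOT MDS (slack = 2 > 0).
Description: the claimed parameters are [17, 13, 3]_8; such a code would be non-MDS.


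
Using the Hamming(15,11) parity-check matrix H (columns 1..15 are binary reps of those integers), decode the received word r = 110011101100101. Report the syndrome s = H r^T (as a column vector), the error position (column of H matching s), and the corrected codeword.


s = (0, 1, 1, 0)^T, error position = 6, corrected codeword c = 110010101100101

Compute s = H r^T mod 2 one row at a time:
  s_1 = 0 + 1 + 1 + 0 + 0 + 1 + 0 + 1 = 4 ≡ 0 (mod 2).
  s_2 = 0 + 1 + 1 + 1 + 0 + 1 + 0 + 1 = 5 ≡ 1 (mod 2).
  s_3 = 1 + 0 + 1 + 1 + 1 + 0 + 0 + 1 = 5 ≡ 1 (mod 2).
  s_4 = 1 + 0 + 1 + 1 + 1 + 0 + 1 + 1 = 6 ≡ 0 (mod 2).
s = (0, 1, 1, 0)^T — this equals column 6 of H (binary 0110), so error is at position 6.
Correct: flip bit 6 of r = 110011101100101 to get c = 110010101100101.


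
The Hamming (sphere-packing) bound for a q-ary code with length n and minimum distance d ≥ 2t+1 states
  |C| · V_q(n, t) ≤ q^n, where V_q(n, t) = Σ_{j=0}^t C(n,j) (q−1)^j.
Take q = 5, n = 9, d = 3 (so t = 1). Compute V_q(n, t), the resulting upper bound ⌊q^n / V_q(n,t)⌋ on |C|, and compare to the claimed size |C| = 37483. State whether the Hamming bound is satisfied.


V_q(n, t) = 37, q^n = 1953125, Hamming bound = 52787, |C| = 37483 ≤ bound (satisfied).

Step 1: Compute V_q(n, t) = Σ_{j=0}^1 C(n, j) (q−1)^j.
  j = 0: C(9,0)·(4)^0 = 1·1 = 1.
  j = 1: C(9,1)·(4)^1 = 9·4 = 36.
  V_q(n, t) = 1 + 36 = 37.
Step 2: q^n = 5^9 = 1953125.
Step 3: Hamming bound ⌊q^n / V_q(n,t)⌋ = ⌊1953125/37⌋ = 52787.
Step 4: Compare |C| = 37483 to 52787: satisfied.
The claimed |C| lies below the Hamming bound.


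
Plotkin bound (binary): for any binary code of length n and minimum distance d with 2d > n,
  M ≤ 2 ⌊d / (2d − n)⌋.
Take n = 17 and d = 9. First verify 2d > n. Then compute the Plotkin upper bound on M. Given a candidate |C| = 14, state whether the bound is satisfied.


Plotkin bound M ≤ 18; given |C| = 14 ≤ bound (satisfied).

Check applicability: 2d = 18, n = 17.
2d − n = 1 > 0, so Plotkin applies.
Compute d/(2d−n) = 9/1 ≈ 9.0000.
⌊d/(2d−n)⌋ = 9.
Plotkin bound: M ≤ 2·9 = 18.
Given |C| = 14, check: satisfied.
This |C| is below the Plotkin bound.


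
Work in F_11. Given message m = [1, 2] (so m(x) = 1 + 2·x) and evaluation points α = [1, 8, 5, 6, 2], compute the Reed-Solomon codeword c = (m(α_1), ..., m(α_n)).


c = [3, 6, 0, 2, 5]

Message polynomial: m(x) = 1 + 2·x (mod 11).
For each evaluation point α_i, compute m(α_i) mod 11:
  α_1 = 1: Horner steps 2 → 3, so m(1) = 3.
  α_2 = 8: Horner steps 2 → 6, so m(8) = 6.
  α_3 = 5: Horner steps 2 → 0, so m(5) = 0.
  α_4 = 6: Horner steps 2 → 2, so m(6) = 2.
  α_5 = 2: Horner steps 2 → 5, so m(2) = 5.
Codeword c = [3, 6, 0, 2, 5] ∈ F_11^5.


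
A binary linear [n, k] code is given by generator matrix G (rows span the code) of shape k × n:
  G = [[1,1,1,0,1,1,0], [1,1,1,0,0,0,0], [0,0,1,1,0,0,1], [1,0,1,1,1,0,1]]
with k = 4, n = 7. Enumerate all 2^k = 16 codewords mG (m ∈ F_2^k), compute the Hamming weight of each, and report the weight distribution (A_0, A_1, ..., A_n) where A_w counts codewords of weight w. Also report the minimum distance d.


Weight distribution: A_0 = 1, A_2 = 3, A_3 = 4, A_4 = 3, A_5 = 4, A_6 = 1. Minimum distance d = 2.

Enumerate all 2^4 = 16 messages m ∈ F_2^4.
For each, compute codeword c = mG in F_2^7, then tally its weight.
  m = 0000 → c = 0000000, weight = 0.
  m = 1000 → c = 1110110, weight = 5.
  m = 0100 → c = 1110000, weight = 3.
  m = 1100 → c = 0000110, weight = 2.
  m = 0010 → c = 0011001, weight = 3.
  m = 1010 → c = 1101111, weight = 6.
  m = 0110 → c = 1101001, weight = 4.
  m = 1110 → c = 0011111, weight = 5.
  m = 0001 → c = 1011101, weight = 5.
  m = 1001 → c = 0101011, weight = 4.
  m = 0101 → c = 0101101, weight = 4.
  m = 1101 → c = 1011011, weight = 5.
  m = 0011 → c = 1000100, weight = 2.
  m = 1011 → c = 0110010, weight = 3.
  m = 0111 → c = 0110100, weight = 3.
  m = 1111 → c = 1000010, weight = 2.
Tally weights:
  weight 0: 1 codewords.
  weight 2: 3 codewords.
  weight 3: 4 codewords.
  weight 4: 3 codewords.
  weight 5: 4 codewords.
  weight 6: 1 codewords.
Minimum distance d = smallest w > 0 with A_w > 0 = 2.
Sanity: Σ A_w = 16 = 2^4 = 16 ✓.


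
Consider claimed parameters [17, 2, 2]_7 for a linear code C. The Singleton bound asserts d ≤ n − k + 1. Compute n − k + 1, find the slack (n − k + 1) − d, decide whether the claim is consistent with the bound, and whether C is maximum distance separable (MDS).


Singleton RHS = n − k + 1 = 16, slack = 14, bound satisfied, not MDS.

Singleton bound: d ≤ n − k + 1.
Here n = 17, k = 2, so n − k + 1 = 16.
Given d = 2, check d ≤ 16: YES.
Slack = (n − k + 1) − d = 14.
The code is NOT MDS (slack = 14 > 0).
Description: the claimed parameters are [17, 2, 2]_7; such a code would be non-MDS.


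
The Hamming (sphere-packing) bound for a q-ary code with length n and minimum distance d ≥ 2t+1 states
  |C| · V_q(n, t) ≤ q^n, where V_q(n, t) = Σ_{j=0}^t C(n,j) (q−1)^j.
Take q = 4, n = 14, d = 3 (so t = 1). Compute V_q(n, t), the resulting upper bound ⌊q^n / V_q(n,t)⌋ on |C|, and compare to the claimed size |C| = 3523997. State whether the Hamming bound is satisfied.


V_q(n, t) = 43, q^n = 268435456, Hamming bound = 6242685, |C| = 3523997 ≤ bound (satisfied).

Step 1: Compute V_q(n, t) = Σ_{j=0}^1 C(n, j) (q−1)^j.
  j = 0: C(14,0)·(3)^0 = 1·1 = 1.
  j = 1: C(14,1)·(3)^1 = 14·3 = 42.
  V_q(n, t) = 1 + 42 = 43.
Step 2: q^n = 4^14 = 268435456.
Step 3: Hamming bound ⌊q^n / V_q(n,t)⌋ = ⌊268435456/43⌋ = 6242685.
Step 4: Compare |C| = 3523997 to 6242685: satisfied.
The claimed |C| lies below the Hamming bound.


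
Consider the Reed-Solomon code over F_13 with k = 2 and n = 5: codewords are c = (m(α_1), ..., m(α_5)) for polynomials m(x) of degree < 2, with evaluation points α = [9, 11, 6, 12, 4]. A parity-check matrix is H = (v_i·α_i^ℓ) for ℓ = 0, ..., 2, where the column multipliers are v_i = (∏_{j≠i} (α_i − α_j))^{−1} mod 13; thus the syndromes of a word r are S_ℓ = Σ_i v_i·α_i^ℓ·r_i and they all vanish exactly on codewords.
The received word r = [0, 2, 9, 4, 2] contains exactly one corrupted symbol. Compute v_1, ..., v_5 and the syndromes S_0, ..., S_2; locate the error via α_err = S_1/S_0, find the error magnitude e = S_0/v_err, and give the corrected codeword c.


S = (1, 11, 4), error at position 2, error magnitude e = 8, c = [0, 7, 9, 4, 2].

Step 1: column multipliers v_i = (∏_{j≠i}(α_i − α_j))^{−1} mod 13.
  i = 1 (α = 9): (9−11)(9−6)(9−12)(9−4) = (−2)·3·(−3)·5 = 90 ≡ 12, so v_1 = 12^{−1} = 12 (mod 13).
  i = 2 (α = 11): (11−9)(11−6)(11−12)(11−4) = 2·5·(−1)·7 = −70 ≡ 8, so v_2 = 8^{−1} = 5 (mod 13).
  i = 3 (α = 6): (6−9)(6−11)(6−12)(6−4) = (−3)·(−5)·(−6)·2 = −180 ≡ 2, so v_3 = 2^{−1} = 7 (mod 13).
  i = 4 (α = 12): (12−9)(12−11)(12−6)(12−4) = 3·1·6·8 = 144 ≡ 1, so v_4 = 1^{−1} = 1 (mod 13).
  i = 5 (α = 4): (4−9)(4−11)(4−6)(4−12) = (−5)·(−7)·(−2)·(−8) = 560 ≡ 1, so v_5 = 1^{−1} = 1 (mod 13).
  v = [12, 5, 7, 1, 1].
Step 2: syndromes of r = [0, 2, 9, 4, 2] (all sums mod 13).
  S_0 = Σ v_i r_i = 12·0 + 5·2 + 7·9 + 1·4 + 1·2 = 79 ≡ 1.
  S_1 = Σ v_i α_i r_i = 12·9·0 + 5·11·2 + 7·6·9 + 1·12·4 + 1·4·2 = 544 ≡ 11.
  α_i^2 mod 13 = [3, 4, 10, 1, 3].
  S_2 = Σ v_i α_i^2 r_i = 12·3·0 + 5·4·2 + 7·10·9 + 1·1·4 + 1·3·2 = 680 ≡ 4.
  S = (1, 11, 4) ≠ 0, so r is not a codeword (an error is present).
Step 3: locate the error. For a single error e at position i, S_ℓ = v_i·e·α_i^ℓ, so α_err = S_1/S_0.
  S_0^{−1} = 1^{−1} = 1 (mod 13), so α_err = 11·1 = 11 ≡ 11 = α_2. Error position i = 2.
  Consistency check: S_2/S_1 = 4·6 = 24 ≡ 11 = α_err ✓ (single-error assumption holds).
Step 4: error magnitude e = S_0/v_2 = S_0·∏_{j≠2}(α_2 − α_j) = 1·8 = 8 ≡ 8 (mod 13).
Step 5: correct position 2: c_2 = r_2 − e = 2 − 8 ≡ 7 (mod 13). Hence c = [0, 7, 9, 4, 2].
  Check: interpolating c through the α_i gives m(x) = 1 + 10·x (degree < 2) with m(α_i) = c_i for every i, so c is indeed a codeword.


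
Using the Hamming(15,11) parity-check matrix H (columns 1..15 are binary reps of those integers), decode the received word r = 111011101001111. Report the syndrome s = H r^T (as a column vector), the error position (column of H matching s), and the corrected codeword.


s = (1, 1, 0, 1)^T, error position = 13, corrected codeword c = 111011101001011

Compute s = H r^T mod 2 one row at a time:
  s_1 = 0 + 1 + 0 + 0 + 1 + 1 + 1 + 1 = 5 ≡ 1 (mod 2).
  s_2 = 0 + 1 + 1 + 1 + 1 + 1 + 1 + 1 = 7 ≡ 1 (mod 2).
  s_3 = 1 + 1 + 1 + 1 + 0 + 0 + 1 + 1 = 6 ≡ 0 (mod 2).
  s_4 = 1 + 1 + 1 + 1 + 1 + 0 + 1 + 1 = 7 ≡ 1 (mod 2).
s = (1, 1, 0, 1)^T — this equals column 13 of H (binary 1101), so error is at position 13.
Correct: flip bit 13 of r = 111011101001111 to get c = 111011101001011.


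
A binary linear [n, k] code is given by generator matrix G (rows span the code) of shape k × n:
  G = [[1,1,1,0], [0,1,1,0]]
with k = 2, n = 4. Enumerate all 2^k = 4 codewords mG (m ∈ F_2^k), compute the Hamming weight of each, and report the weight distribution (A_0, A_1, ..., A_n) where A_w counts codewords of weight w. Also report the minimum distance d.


Weight distribution: A_0 = 1, A_1 = 1, A_2 = 1, A_3 = 1. Minimum distance d = 1.

Enumerate all 2^2 = 4 messages m ∈ F_2^2.
For each, compute codeword c = mG in F_2^4, then tally its weight.
  m = 00 → c = 0000, weight = 0.
  m = 10 → c = 1110, weight = 3.
  m = 01 → c = 0110, weight = 2.
  m = 11 → c = 1000, weight = 1.
Tally weights:
  weight 0: 1 codewords.
  weight 1: 1 codewords.
  weight 2: 1 codewords.
  weight 3: 1 codewords.
Minimum distance d = smallest w > 0 with A_w > 0 = 1.
Sanity: Σ A_w = 4 = 2^2 = 4 ✓.


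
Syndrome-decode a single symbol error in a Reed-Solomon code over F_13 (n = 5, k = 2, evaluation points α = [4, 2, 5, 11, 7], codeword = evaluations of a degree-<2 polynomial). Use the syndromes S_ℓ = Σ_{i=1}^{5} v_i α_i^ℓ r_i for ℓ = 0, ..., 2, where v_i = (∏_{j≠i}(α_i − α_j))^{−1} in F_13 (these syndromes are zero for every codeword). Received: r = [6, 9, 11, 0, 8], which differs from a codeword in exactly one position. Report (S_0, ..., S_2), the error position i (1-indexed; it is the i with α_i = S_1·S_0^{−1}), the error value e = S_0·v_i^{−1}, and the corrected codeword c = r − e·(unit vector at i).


S = (6, 1, 11), error at position 4, error magnitude e = 11, c = [6, 9, 11, 2, 8].

Step 1: column multipliers v_i = (∏_{j≠i}(α_i − α_j))^{−1} mod 13.
  i = 1 (α = 4): (4−2)(4−5)(4−11)(4−7) = 2·(−1)·(−7)·(−3) = −42 ≡ 10, so v_1 = 10^{−1} = 4 (mod 13).
  i = 2 (α = 2): (2−4)(2−5)(2−11)(2−7) = (−2)·(−3)·(−9)·(−5) = 270 ≡ 10, so v_2 = 10^{−1} = 4 (mod 13).
  i = 3 (α = 5): (5−4)(5−2)(5−11)(5−7) = 1·3·(−6)·(−2) = 36 ≡ 10, so v_3 = 10^{−1} = 4 (mod 13).
  i = 4 (α = 11): (11−4)(11−2)(11−5)(11−7) = 7·9·6·4 = 1512 ≡ 4, so v_4 = 4^{−1} = 10 (mod 13).
  i = 5 (α = 7): (7−4)(7−2)(7−5)(7−11) = 3·5·2·(−4) = −120 ≡ 10, so v_5 = 10^{−1} = 4 (mod 13).
  v = [4, 4, 4, 10, 4].
Step 2: syndromes of r = [6, 9, 11, 0, 8] (all sums mod 13).
  S_0 = Σ v_i r_i = 4·6 + 4·9 + 4·11 + 10·0 + 4·8 = 136 ≡ 6.
  S_1 = Σ v_i α_i r_i = 4·4·6 + 4·2·9 + 4·5·11 + 10·11·0 + 4·7·8 = 612 ≡ 1.
  α_i^2 mod 13 = [3, 4, 12, 4, 10].
  S_2 = Σ v_i α_i^2 r_i = 4·3·6 + 4·4·9 + 4·12·11 + 10·4·0 + 4·10·8 = 1064 ≡ 11.
  S = (6, 1, 11) ≠ 0, so r is not a codeword (an error is present).
Step 3: locate the error. For a single error e at position i, S_ℓ = v_i·e·α_i^ℓ, so α_err = S_1/S_0.
  S_0^{−1} = 6^{−1} = 11 (mod 13), so α_err = 1·11 = 11 ≡ 11 = α_4. Error position i = 4.
  Consistency check: S_2/S_1 = 11·1 = 11 ≡ 11 = α_err ✓ (single-error assumption holds).
Step 4: error magnitude e = S_0/v_4 = S_0·∏_{j≠4}(α_4 − α_j) = 6·4 = 24 ≡ 11 (mod 13).
Step 5: correct position 4: c_4 = r_4 − e = 0 − 11 ≡ 2 (mod 13). Hence c = [6, 9, 11, 2, 8].
  Check: interpolating c through the α_i gives m(x) = 12 + 5·x (degree < 2) with m(α_i) = c_i for every i, so c is indeed a codeword.
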